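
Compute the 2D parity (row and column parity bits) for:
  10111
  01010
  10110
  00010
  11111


Row parities: 00111
Column parities: 10110

Row P: 00111, Col P: 10110, Corner: 1


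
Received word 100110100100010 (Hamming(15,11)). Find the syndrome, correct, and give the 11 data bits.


Syndrome = 3: error at position 3

Data: 11010100010 (corrected bit 3)


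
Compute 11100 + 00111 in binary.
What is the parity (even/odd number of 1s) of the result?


11100 = 28
00111 = 7
Sum = 35 = 100011
1s count = 3

odd parity (3 ones in 100011)


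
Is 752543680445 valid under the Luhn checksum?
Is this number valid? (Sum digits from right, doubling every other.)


Luhn sum = 58
58 mod 10 = 8

Invalid (Luhn sum mod 10 = 8)


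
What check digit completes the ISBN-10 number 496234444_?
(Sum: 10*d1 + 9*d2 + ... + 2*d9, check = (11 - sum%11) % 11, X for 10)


Weighted sum: 257
257 mod 11 = 4

Check digit: 7


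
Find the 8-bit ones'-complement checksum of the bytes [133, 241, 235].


Sum = 609 mod 256 = 97
Complement = 158

158


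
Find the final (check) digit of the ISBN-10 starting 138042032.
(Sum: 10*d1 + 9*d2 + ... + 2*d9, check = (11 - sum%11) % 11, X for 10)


Weighted sum: 148
148 mod 11 = 5

Check digit: 6


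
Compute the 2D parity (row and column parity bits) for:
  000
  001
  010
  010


Row parities: 0111
Column parities: 001

Row P: 0111, Col P: 001, Corner: 1


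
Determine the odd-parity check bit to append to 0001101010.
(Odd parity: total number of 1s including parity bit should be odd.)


Number of 1s in data: 4
Parity bit: 1

1


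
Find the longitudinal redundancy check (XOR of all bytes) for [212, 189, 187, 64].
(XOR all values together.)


XOR chain: 212 ^ 189 ^ 187 ^ 64 = 146

146


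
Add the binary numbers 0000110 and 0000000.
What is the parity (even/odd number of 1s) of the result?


0000110 = 6
0000000 = 0
Sum = 6 = 110
1s count = 2

even parity (2 ones in 110)


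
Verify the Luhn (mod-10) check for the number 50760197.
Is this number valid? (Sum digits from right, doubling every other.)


Luhn sum = 29
29 mod 10 = 9

Invalid (Luhn sum mod 10 = 9)


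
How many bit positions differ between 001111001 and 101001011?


XOR: 100110010
Count of 1s: 4

4


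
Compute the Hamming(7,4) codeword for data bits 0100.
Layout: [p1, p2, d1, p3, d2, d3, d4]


Parity bits: p1=1, p2=0, p3=1

1001100


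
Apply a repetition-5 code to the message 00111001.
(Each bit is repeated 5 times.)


Each bit -> 5 copies

0000000000111111111111111000000000011111


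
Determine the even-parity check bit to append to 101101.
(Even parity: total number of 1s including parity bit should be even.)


Number of 1s in data: 4
Parity bit: 0

0


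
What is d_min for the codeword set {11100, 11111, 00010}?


Comparing all pairs, minimum distance: 2
Can detect 1 errors, correct 0 errors

2


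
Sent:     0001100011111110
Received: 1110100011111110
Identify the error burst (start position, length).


XOR: 1111000000000000

Burst at position 0, length 4


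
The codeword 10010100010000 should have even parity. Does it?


Number of 1s: 4

Yes, parity is correct (4 ones)


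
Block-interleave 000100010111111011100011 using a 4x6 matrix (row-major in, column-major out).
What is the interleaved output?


Matrix:
  000100
  010111
  111011
  100011
Read columns: 001101100010110001110111

001101100010110001110111


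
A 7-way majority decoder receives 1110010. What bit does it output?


Ones: 4 out of 7
Threshold: 4

1 (4/7 voted 1)


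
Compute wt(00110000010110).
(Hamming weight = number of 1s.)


Counting 1s in 00110000010110

5


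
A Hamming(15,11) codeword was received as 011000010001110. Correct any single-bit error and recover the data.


Syndrome = 6: error at position 6

Data: 10100001110 (corrected bit 6)


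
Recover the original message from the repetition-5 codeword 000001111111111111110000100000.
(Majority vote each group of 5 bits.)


Groups: 00000, 11111, 11111, 11111, 00001, 00000
Majority votes: 011100

011100


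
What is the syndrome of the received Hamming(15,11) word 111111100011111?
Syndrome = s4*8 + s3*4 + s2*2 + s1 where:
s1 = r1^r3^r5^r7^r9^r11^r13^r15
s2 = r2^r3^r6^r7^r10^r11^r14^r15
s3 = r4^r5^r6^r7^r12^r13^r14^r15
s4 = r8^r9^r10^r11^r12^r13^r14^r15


s1=1, s2=1, s3=0, s4=1

Syndrome = 11 (error at position 11)


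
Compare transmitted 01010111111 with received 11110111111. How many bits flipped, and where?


XOR: 10100000000

2 error(s) at position(s): 0, 2


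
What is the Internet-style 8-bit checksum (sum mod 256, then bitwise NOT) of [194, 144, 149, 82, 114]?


Sum = 683 mod 256 = 171
Complement = 84

84


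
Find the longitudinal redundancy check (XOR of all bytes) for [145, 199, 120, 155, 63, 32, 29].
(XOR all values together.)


XOR chain: 145 ^ 199 ^ 120 ^ 155 ^ 63 ^ 32 ^ 29 = 183

183


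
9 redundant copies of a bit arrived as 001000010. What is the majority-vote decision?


Ones: 2 out of 9
Threshold: 5

0 (2/9 voted 1)


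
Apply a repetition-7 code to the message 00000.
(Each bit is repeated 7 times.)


Each bit -> 7 copies

00000000000000000000000000000000000


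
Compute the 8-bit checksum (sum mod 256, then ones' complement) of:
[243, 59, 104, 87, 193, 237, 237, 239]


Sum = 1399 mod 256 = 119
Complement = 136

136


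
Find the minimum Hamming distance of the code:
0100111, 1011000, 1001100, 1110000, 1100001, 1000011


Comparing all pairs, minimum distance: 2
Can detect 1 errors, correct 0 errors

2


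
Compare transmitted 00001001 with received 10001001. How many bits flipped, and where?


XOR: 10000000

1 error(s) at position(s): 0


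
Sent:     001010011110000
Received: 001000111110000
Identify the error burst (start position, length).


XOR: 000010100000000

Burst at position 4, length 3


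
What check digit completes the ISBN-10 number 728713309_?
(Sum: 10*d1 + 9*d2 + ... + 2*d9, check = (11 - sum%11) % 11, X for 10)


Weighted sum: 252
252 mod 11 = 10

Check digit: 1


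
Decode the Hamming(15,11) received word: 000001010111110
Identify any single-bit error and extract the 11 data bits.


Syndrome = 0: no error detected

Data: 00100111110 (no errors)


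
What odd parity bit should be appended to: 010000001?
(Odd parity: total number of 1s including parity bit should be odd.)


Number of 1s in data: 2
Parity bit: 1

1


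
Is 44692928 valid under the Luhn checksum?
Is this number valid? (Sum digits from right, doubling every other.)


Luhn sum = 49
49 mod 10 = 9

Invalid (Luhn sum mod 10 = 9)


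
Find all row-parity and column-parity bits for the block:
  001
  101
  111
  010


Row parities: 1011
Column parities: 001

Row P: 1011, Col P: 001, Corner: 1


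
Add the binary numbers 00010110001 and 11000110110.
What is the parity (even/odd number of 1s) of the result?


00010110001 = 177
11000110110 = 1590
Sum = 1767 = 11011100111
1s count = 8

even parity (8 ones in 11011100111)


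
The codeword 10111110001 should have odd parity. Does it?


Number of 1s: 7

Yes, parity is correct (7 ones)


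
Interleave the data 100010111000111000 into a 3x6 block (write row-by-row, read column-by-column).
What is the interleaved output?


Matrix:
  100010
  111000
  111000
Read columns: 111011011000100000

111011011000100000


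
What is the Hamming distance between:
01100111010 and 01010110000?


XOR: 00110001010
Count of 1s: 4

4


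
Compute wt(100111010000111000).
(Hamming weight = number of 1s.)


Counting 1s in 100111010000111000

8


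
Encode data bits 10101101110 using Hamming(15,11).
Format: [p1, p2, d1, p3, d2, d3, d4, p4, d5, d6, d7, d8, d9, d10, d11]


Parity bits: p1=1, p2=0, p3=0, p4=1

101001011101110


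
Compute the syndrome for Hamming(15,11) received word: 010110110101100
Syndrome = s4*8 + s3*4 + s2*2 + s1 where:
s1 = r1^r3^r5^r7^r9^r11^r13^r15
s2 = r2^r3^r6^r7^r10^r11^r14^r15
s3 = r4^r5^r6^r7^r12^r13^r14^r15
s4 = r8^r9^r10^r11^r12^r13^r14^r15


s1=1, s2=1, s3=1, s4=0

Syndrome = 7 (error at position 7)


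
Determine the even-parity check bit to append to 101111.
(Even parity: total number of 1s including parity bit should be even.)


Number of 1s in data: 5
Parity bit: 1

1


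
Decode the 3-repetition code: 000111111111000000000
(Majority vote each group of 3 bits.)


Groups: 000, 111, 111, 111, 000, 000, 000
Majority votes: 0111000

0111000


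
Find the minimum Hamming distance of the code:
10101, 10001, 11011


Comparing all pairs, minimum distance: 1
Can detect 0 errors, correct 0 errors

1


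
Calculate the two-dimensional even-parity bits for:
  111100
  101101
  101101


Row parities: 000
Column parities: 111100

Row P: 000, Col P: 111100, Corner: 0


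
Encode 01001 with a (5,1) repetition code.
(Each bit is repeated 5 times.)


Each bit -> 5 copies

0000011111000000000011111


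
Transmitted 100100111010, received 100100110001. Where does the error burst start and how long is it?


XOR: 000000001011

Burst at position 8, length 4


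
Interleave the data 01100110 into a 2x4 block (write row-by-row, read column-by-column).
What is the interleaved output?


Matrix:
  0110
  0110
Read columns: 00111100

00111100


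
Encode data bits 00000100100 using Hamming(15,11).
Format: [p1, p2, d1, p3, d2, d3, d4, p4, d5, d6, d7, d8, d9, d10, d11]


Parity bits: p1=1, p2=1, p3=1, p4=0

110100000100100


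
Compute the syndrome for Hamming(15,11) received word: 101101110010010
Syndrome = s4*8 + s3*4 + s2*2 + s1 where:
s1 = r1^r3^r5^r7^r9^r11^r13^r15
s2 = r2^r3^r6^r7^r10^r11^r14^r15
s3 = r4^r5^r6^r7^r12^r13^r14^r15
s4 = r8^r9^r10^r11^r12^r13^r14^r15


s1=0, s2=1, s3=0, s4=1

Syndrome = 10 (error at position 10)


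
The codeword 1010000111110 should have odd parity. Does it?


Number of 1s: 7

Yes, parity is correct (7 ones)


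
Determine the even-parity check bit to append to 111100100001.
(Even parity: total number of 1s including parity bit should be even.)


Number of 1s in data: 6
Parity bit: 0

0


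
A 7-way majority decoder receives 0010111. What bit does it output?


Ones: 4 out of 7
Threshold: 4

1 (4/7 voted 1)


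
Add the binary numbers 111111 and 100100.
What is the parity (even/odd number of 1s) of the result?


111111 = 63
100100 = 36
Sum = 99 = 1100011
1s count = 4

even parity (4 ones in 1100011)


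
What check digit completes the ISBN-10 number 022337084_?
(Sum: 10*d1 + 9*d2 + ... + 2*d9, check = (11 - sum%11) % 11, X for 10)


Weighted sum: 140
140 mod 11 = 8

Check digit: 3


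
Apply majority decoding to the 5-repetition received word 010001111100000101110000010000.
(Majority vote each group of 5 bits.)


Groups: 01000, 11111, 00000, 10111, 00000, 10000
Majority votes: 010100

010100


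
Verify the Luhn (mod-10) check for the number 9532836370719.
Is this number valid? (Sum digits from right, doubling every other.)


Luhn sum = 68
68 mod 10 = 8

Invalid (Luhn sum mod 10 = 8)


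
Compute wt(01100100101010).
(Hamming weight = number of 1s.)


Counting 1s in 01100100101010

6


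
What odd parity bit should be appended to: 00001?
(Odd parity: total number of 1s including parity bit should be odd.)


Number of 1s in data: 1
Parity bit: 0

0


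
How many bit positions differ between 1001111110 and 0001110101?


XOR: 1000001011
Count of 1s: 4

4


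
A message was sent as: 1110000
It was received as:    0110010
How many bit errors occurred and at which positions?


XOR: 1000010

2 error(s) at position(s): 0, 5


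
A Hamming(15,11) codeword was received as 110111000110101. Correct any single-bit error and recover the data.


Syndrome = 7: error at position 7

Data: 01110110101 (corrected bit 7)


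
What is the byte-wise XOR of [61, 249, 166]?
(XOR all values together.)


XOR chain: 61 ^ 249 ^ 166 = 98

98


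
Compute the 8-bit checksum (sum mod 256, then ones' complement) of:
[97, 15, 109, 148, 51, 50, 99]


Sum = 569 mod 256 = 57
Complement = 198

198


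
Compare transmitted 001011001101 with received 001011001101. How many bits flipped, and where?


XOR: 000000000000

0 errors (received matches sent)


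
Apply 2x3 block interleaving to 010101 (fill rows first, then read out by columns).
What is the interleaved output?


Matrix:
  010
  101
Read columns: 011001

011001


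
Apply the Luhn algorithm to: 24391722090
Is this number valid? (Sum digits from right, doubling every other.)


Luhn sum = 43
43 mod 10 = 3

Invalid (Luhn sum mod 10 = 3)


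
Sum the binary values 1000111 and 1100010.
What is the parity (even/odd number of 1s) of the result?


1000111 = 71
1100010 = 98
Sum = 169 = 10101001
1s count = 4

even parity (4 ones in 10101001)


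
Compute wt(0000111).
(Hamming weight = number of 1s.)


Counting 1s in 0000111

3


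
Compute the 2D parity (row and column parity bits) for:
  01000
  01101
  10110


Row parities: 111
Column parities: 10011

Row P: 111, Col P: 10011, Corner: 1


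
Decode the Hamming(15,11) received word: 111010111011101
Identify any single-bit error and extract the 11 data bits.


Syndrome = 6: error at position 6

Data: 11111011101 (corrected bit 6)


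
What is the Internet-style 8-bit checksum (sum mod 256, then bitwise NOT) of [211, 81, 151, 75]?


Sum = 518 mod 256 = 6
Complement = 249

249


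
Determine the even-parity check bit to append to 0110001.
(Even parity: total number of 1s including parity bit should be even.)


Number of 1s in data: 3
Parity bit: 1

1


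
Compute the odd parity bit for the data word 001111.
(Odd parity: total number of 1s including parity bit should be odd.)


Number of 1s in data: 4
Parity bit: 1

1


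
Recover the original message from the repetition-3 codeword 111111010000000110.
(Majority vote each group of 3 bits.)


Groups: 111, 111, 010, 000, 000, 110
Majority votes: 110001

110001


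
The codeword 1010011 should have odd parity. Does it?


Number of 1s: 4

No, parity error (4 ones)


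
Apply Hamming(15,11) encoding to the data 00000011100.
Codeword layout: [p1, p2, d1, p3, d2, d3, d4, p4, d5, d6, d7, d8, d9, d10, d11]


Parity bits: p1=0, p2=1, p3=0, p4=1

010000010011100


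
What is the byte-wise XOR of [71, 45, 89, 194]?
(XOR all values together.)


XOR chain: 71 ^ 45 ^ 89 ^ 194 = 241

241


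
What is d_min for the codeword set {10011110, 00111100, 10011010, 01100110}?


Comparing all pairs, minimum distance: 1
Can detect 0 errors, correct 0 errors

1


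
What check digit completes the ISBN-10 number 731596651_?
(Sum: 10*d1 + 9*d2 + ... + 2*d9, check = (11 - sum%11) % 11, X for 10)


Weighted sum: 265
265 mod 11 = 1

Check digit: X


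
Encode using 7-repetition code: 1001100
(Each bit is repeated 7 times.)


Each bit -> 7 copies

1111111000000000000001111111111111100000000000000


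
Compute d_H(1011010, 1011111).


XOR: 0000101
Count of 1s: 2

2


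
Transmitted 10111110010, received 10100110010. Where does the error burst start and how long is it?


XOR: 00011000000

Burst at position 3, length 2


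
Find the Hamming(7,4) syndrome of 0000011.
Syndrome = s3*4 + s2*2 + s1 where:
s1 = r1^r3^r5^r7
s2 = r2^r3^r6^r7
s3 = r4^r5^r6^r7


s1=1, s2=0, s3=0

Syndrome = 1 (error at position 1)


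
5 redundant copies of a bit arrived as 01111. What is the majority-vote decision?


Ones: 4 out of 5
Threshold: 3

1 (4/5 voted 1)


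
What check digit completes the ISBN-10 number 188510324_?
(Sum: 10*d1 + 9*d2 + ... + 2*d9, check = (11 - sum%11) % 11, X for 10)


Weighted sum: 213
213 mod 11 = 4

Check digit: 7


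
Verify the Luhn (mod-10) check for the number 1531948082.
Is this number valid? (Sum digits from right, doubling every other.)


Luhn sum = 43
43 mod 10 = 3

Invalid (Luhn sum mod 10 = 3)


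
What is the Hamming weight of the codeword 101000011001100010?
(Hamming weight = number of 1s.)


Counting 1s in 101000011001100010

7


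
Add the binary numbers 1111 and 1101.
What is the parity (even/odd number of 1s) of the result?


1111 = 15
1101 = 13
Sum = 28 = 11100
1s count = 3

odd parity (3 ones in 11100)


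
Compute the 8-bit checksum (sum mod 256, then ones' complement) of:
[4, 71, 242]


Sum = 317 mod 256 = 61
Complement = 194

194


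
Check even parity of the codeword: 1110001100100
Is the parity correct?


Number of 1s: 6

Yes, parity is correct (6 ones)


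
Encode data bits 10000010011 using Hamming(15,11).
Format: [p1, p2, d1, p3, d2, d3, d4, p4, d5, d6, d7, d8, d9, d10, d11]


Parity bits: p1=1, p2=0, p3=0, p4=1

101000010010011


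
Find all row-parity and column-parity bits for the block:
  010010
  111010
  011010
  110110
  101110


Row parities: 00100
Column parities: 101010

Row P: 00100, Col P: 101010, Corner: 1


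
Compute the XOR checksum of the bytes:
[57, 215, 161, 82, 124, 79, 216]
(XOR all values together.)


XOR chain: 57 ^ 215 ^ 161 ^ 82 ^ 124 ^ 79 ^ 216 = 246

246


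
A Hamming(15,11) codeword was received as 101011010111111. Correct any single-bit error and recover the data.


Syndrome = 8: error at position 8

Data: 11100111111 (corrected bit 8)


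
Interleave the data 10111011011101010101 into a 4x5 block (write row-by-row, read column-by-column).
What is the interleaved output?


Matrix:
  10111
  01101
  11010
  10101
Read columns: 10110110110110101101

10110110110110101101


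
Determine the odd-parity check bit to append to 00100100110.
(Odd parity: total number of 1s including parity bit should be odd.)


Number of 1s in data: 4
Parity bit: 1

1


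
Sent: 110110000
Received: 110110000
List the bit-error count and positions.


XOR: 000000000

0 errors (received matches sent)


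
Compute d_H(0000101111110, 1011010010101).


XOR: 1011111101011
Count of 1s: 10

10


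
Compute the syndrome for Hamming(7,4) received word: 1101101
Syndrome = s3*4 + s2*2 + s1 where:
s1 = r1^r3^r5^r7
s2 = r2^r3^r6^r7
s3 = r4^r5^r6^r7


s1=1, s2=0, s3=1

Syndrome = 5 (error at position 5)


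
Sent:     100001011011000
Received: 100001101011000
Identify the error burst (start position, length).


XOR: 000000110000000

Burst at position 6, length 2


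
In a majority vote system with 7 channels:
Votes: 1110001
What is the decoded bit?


Ones: 4 out of 7
Threshold: 4

1 (4/7 voted 1)


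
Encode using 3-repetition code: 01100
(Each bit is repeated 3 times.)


Each bit -> 3 copies

000111111000000


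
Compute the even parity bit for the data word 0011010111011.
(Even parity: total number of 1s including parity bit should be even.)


Number of 1s in data: 8
Parity bit: 0

0


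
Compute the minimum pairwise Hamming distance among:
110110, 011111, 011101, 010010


Comparing all pairs, minimum distance: 1
Can detect 0 errors, correct 0 errors

1


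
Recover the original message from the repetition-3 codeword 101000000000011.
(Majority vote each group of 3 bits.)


Groups: 101, 000, 000, 000, 011
Majority votes: 10001

10001


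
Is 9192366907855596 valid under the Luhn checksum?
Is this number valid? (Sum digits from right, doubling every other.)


Luhn sum = 85
85 mod 10 = 5

Invalid (Luhn sum mod 10 = 5)


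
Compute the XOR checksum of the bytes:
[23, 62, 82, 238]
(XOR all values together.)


XOR chain: 23 ^ 62 ^ 82 ^ 238 = 149

149


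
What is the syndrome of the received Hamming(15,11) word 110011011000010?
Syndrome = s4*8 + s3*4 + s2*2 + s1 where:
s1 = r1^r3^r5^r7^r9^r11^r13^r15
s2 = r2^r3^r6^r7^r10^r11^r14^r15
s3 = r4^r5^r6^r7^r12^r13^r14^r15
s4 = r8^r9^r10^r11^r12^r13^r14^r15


s1=1, s2=1, s3=1, s4=1

Syndrome = 15 (error at position 15)


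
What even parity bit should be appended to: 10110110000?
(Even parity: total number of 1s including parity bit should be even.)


Number of 1s in data: 5
Parity bit: 1

1


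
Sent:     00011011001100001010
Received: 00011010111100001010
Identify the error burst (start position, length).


XOR: 00000001110000000000

Burst at position 7, length 3


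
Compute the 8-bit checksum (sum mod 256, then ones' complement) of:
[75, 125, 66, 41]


Sum = 307 mod 256 = 51
Complement = 204

204


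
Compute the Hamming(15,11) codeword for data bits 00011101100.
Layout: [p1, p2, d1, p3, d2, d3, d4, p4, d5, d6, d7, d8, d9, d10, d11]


Parity bits: p1=1, p2=0, p3=1, p4=0

100100101101100


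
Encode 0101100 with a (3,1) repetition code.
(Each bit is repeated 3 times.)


Each bit -> 3 copies

000111000111111000000


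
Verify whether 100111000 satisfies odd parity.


Number of 1s: 4

No, parity error (4 ones)


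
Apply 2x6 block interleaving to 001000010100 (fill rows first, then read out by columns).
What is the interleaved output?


Matrix:
  001000
  010100
Read columns: 000110010000

000110010000


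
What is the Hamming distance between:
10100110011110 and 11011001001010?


XOR: 01111111010100
Count of 1s: 9

9


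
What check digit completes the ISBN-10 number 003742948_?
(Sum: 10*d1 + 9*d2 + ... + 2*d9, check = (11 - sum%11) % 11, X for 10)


Weighted sum: 171
171 mod 11 = 6

Check digit: 5


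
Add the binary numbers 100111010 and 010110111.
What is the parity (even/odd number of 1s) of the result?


100111010 = 314
010110111 = 183
Sum = 497 = 111110001
1s count = 6

even parity (6 ones in 111110001)


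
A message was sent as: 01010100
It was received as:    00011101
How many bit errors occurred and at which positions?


XOR: 01001001

3 error(s) at position(s): 1, 4, 7


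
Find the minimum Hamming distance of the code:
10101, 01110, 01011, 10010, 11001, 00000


Comparing all pairs, minimum distance: 2
Can detect 1 errors, correct 0 errors

2


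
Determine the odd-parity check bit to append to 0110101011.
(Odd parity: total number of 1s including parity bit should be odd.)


Number of 1s in data: 6
Parity bit: 1

1


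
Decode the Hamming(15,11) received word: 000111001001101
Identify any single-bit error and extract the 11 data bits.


Syndrome = 0: no error detected

Data: 01101001101 (no errors)


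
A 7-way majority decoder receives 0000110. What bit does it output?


Ones: 2 out of 7
Threshold: 4

0 (2/7 voted 1)


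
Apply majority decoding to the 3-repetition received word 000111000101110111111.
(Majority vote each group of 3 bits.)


Groups: 000, 111, 000, 101, 110, 111, 111
Majority votes: 0101111

0101111


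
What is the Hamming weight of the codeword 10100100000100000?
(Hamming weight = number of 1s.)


Counting 1s in 10100100000100000

4


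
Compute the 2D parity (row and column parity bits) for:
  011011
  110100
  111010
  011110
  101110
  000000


Row parities: 010000
Column parities: 100101

Row P: 010000, Col P: 100101, Corner: 1


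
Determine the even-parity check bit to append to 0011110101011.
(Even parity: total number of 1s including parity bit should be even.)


Number of 1s in data: 8
Parity bit: 0

0


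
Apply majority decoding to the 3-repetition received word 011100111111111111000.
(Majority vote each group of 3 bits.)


Groups: 011, 100, 111, 111, 111, 111, 000
Majority votes: 1011110

1011110


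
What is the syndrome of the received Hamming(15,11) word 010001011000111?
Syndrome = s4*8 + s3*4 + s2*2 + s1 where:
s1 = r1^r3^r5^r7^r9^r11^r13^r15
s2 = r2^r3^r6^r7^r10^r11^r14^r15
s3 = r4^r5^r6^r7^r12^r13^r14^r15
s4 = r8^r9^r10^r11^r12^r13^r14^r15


s1=1, s2=0, s3=0, s4=1

Syndrome = 9 (error at position 9)


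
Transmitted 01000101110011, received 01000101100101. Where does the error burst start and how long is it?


XOR: 00000000010110

Burst at position 9, length 4


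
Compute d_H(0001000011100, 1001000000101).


XOR: 1000000011001
Count of 1s: 4

4


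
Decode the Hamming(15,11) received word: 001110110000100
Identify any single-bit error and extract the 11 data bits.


Syndrome = 0: no error detected

Data: 11010000100 (no errors)


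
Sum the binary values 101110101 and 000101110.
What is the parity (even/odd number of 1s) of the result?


101110101 = 373
000101110 = 46
Sum = 419 = 110100011
1s count = 5

odd parity (5 ones in 110100011)


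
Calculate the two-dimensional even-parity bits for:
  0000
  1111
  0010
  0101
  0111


Row parities: 00101
Column parities: 1111

Row P: 00101, Col P: 1111, Corner: 0


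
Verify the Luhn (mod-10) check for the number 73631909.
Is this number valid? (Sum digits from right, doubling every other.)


Luhn sum = 34
34 mod 10 = 4

Invalid (Luhn sum mod 10 = 4)


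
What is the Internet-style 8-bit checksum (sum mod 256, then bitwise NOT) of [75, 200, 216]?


Sum = 491 mod 256 = 235
Complement = 20

20


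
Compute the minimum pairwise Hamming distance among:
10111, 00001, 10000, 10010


Comparing all pairs, minimum distance: 1
Can detect 0 errors, correct 0 errors

1


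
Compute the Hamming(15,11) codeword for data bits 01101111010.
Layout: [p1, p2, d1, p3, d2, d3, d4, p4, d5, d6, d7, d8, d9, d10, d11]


Parity bits: p1=1, p2=0, p3=0, p4=1

100011011111010


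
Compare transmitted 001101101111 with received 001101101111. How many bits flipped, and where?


XOR: 000000000000

0 errors (received matches sent)


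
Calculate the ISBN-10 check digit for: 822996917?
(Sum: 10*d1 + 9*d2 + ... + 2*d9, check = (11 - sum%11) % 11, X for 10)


Weighted sum: 314
314 mod 11 = 6

Check digit: 5


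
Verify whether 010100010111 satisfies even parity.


Number of 1s: 6

Yes, parity is correct (6 ones)


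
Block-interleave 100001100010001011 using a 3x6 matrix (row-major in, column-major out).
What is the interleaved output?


Matrix:
  100001
  100010
  001011
Read columns: 110000001000011101

110000001000011101


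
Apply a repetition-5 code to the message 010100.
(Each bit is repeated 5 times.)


Each bit -> 5 copies

000001111100000111110000000000


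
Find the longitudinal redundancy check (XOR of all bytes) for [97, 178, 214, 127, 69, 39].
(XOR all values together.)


XOR chain: 97 ^ 178 ^ 214 ^ 127 ^ 69 ^ 39 = 24

24


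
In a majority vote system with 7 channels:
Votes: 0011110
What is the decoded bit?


Ones: 4 out of 7
Threshold: 4

1 (4/7 voted 1)


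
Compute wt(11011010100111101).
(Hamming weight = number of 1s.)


Counting 1s in 11011010100111101

11


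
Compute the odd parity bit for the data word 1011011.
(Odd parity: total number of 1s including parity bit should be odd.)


Number of 1s in data: 5
Parity bit: 0

0


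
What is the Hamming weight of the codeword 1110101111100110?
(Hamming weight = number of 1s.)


Counting 1s in 1110101111100110

11


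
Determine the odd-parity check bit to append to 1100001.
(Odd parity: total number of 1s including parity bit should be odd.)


Number of 1s in data: 3
Parity bit: 0

0


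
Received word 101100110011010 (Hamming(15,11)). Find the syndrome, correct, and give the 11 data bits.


Syndrome = 0: no error detected

Data: 10010011010 (no errors)


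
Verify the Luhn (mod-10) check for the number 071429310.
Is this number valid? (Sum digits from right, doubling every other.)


Luhn sum = 30
30 mod 10 = 0

Valid (Luhn sum mod 10 = 0)


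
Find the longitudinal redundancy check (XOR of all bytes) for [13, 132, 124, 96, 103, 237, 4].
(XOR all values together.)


XOR chain: 13 ^ 132 ^ 124 ^ 96 ^ 103 ^ 237 ^ 4 = 27

27


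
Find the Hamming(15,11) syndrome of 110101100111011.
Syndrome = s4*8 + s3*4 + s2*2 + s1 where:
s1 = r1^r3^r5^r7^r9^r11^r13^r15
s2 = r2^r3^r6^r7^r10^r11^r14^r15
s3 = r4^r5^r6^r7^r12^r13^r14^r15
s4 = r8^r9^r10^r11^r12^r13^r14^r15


s1=0, s2=1, s3=0, s4=1

Syndrome = 10 (error at position 10)


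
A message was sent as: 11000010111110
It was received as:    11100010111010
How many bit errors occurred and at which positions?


XOR: 00100000000100

2 error(s) at position(s): 2, 11


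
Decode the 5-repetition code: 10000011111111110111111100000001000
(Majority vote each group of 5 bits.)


Groups: 10000, 01111, 11111, 10111, 11110, 00000, 01000
Majority votes: 0111100

0111100


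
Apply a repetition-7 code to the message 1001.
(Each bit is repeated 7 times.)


Each bit -> 7 copies

1111111000000000000001111111


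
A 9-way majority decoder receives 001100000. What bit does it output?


Ones: 2 out of 9
Threshold: 5

0 (2/9 voted 1)


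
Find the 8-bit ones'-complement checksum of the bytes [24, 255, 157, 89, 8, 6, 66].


Sum = 605 mod 256 = 93
Complement = 162

162


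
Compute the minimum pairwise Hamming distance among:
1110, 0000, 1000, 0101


Comparing all pairs, minimum distance: 1
Can detect 0 errors, correct 0 errors

1


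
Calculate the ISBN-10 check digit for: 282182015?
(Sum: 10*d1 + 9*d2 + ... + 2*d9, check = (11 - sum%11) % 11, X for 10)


Weighted sum: 186
186 mod 11 = 10

Check digit: 1


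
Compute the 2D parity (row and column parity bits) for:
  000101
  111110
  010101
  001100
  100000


Row parities: 01101
Column parities: 000010

Row P: 01101, Col P: 000010, Corner: 1


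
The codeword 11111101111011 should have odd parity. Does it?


Number of 1s: 12

No, parity error (12 ones)


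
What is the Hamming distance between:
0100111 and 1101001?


XOR: 1001110
Count of 1s: 4

4


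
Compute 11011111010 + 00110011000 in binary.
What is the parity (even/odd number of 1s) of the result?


11011111010 = 1786
00110011000 = 408
Sum = 2194 = 100010010010
1s count = 4

even parity (4 ones in 100010010010)


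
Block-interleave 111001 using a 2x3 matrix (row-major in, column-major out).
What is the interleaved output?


Matrix:
  111
  001
Read columns: 101011

101011


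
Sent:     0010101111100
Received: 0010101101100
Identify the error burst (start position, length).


XOR: 0000000010000

Burst at position 8, length 1


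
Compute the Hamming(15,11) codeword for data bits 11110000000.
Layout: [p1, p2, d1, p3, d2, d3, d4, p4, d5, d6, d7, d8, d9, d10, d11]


Parity bits: p1=1, p2=1, p3=1, p4=0

111111100000000


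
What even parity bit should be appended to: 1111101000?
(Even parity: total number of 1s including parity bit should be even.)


Number of 1s in data: 6
Parity bit: 0

0


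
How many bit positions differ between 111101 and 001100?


XOR: 110001
Count of 1s: 3

3


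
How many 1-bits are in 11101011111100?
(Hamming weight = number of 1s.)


Counting 1s in 11101011111100

10


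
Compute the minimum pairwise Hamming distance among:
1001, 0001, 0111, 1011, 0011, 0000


Comparing all pairs, minimum distance: 1
Can detect 0 errors, correct 0 errors

1


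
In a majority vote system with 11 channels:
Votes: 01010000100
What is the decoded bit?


Ones: 3 out of 11
Threshold: 6

0 (3/11 voted 1)


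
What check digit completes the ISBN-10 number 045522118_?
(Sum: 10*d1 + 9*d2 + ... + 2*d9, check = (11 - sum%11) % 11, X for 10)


Weighted sum: 156
156 mod 11 = 2

Check digit: 9


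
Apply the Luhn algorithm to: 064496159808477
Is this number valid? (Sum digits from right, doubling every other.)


Luhn sum = 68
68 mod 10 = 8

Invalid (Luhn sum mod 10 = 8)


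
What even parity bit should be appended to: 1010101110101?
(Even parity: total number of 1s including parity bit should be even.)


Number of 1s in data: 8
Parity bit: 0

0


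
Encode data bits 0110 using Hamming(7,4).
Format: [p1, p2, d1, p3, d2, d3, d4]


Parity bits: p1=1, p2=1, p3=0

1100110


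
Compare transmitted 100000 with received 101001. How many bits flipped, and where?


XOR: 001001

2 error(s) at position(s): 2, 5


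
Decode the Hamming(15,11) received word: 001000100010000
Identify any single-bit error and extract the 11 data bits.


Syndrome = 15: error at position 15

Data: 10010010001 (corrected bit 15)


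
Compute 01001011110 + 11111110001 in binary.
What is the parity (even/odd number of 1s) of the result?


01001011110 = 606
11111110001 = 2033
Sum = 2639 = 101001001111
1s count = 7

odd parity (7 ones in 101001001111)


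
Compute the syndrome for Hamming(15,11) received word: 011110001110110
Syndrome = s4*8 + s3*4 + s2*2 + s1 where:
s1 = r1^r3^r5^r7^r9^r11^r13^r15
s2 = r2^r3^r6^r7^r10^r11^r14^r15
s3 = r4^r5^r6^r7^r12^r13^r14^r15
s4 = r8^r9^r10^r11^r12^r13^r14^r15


s1=1, s2=1, s3=0, s4=1

Syndrome = 11 (error at position 11)


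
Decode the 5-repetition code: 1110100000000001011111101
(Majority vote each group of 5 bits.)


Groups: 11101, 00000, 00000, 10111, 11101
Majority votes: 10011

10011


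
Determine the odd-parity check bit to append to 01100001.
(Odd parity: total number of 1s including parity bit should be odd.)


Number of 1s in data: 3
Parity bit: 0

0


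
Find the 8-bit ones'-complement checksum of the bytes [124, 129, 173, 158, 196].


Sum = 780 mod 256 = 12
Complement = 243

243


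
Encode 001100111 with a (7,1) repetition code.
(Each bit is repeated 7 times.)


Each bit -> 7 copies

000000000000001111111111111100000000000000111111111111111111111


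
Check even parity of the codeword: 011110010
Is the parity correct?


Number of 1s: 5

No, parity error (5 ones)


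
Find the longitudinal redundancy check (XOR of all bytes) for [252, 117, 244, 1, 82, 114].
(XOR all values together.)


XOR chain: 252 ^ 117 ^ 244 ^ 1 ^ 82 ^ 114 = 92

92


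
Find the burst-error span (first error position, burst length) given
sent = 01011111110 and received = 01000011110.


XOR: 00011100000

Burst at position 3, length 3


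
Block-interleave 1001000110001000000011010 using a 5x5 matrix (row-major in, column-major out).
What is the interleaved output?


Matrix:
  10010
  00110
  00100
  00000
  11010
Read columns: 1000100001011001100100000

1000100001011001100100000


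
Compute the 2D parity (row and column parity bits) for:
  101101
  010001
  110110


Row parities: 000
Column parities: 001010

Row P: 000, Col P: 001010, Corner: 0


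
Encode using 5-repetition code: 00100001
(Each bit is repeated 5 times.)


Each bit -> 5 copies

0000000000111110000000000000000000011111


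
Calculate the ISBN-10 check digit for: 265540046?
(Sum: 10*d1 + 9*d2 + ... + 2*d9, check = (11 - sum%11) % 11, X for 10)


Weighted sum: 197
197 mod 11 = 10

Check digit: 1


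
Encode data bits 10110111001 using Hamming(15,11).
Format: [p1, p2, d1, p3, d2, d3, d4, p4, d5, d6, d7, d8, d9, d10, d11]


Parity bits: p1=0, p2=0, p3=0, p4=0

001001100111001


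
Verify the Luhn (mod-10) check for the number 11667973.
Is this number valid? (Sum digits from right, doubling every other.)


Luhn sum = 34
34 mod 10 = 4

Invalid (Luhn sum mod 10 = 4)


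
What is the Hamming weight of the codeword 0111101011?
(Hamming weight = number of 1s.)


Counting 1s in 0111101011

7


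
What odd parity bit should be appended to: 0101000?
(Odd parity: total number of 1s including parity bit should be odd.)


Number of 1s in data: 2
Parity bit: 1

1


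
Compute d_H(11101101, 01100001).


XOR: 10001100
Count of 1s: 3

3


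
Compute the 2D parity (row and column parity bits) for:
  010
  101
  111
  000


Row parities: 1010
Column parities: 000

Row P: 1010, Col P: 000, Corner: 0


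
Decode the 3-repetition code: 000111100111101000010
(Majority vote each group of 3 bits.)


Groups: 000, 111, 100, 111, 101, 000, 010
Majority votes: 0101100

0101100


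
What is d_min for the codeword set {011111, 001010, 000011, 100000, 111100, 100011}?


Comparing all pairs, minimum distance: 1
Can detect 0 errors, correct 0 errors

1


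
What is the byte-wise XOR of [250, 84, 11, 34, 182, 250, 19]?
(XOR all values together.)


XOR chain: 250 ^ 84 ^ 11 ^ 34 ^ 182 ^ 250 ^ 19 = 216

216


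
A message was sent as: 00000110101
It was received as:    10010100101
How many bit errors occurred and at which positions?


XOR: 10010010000

3 error(s) at position(s): 0, 3, 6


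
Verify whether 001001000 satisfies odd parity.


Number of 1s: 2

No, parity error (2 ones)


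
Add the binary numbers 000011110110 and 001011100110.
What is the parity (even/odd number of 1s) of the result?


000011110110 = 246
001011100110 = 742
Sum = 988 = 1111011100
1s count = 7

odd parity (7 ones in 1111011100)


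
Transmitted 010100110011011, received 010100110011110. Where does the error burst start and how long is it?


XOR: 000000000000101

Burst at position 12, length 3


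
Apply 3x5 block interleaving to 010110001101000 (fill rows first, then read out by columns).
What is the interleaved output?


Matrix:
  01011
  00011
  01000
Read columns: 000101000110110

000101000110110


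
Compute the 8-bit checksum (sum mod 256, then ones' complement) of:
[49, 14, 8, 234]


Sum = 305 mod 256 = 49
Complement = 206

206


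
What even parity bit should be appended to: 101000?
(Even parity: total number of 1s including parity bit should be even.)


Number of 1s in data: 2
Parity bit: 0

0


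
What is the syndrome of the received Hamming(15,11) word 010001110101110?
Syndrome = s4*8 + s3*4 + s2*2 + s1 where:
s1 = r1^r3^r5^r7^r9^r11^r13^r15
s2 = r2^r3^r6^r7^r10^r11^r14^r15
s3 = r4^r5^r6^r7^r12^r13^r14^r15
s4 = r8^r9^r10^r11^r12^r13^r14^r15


s1=0, s2=1, s3=1, s4=1

Syndrome = 14 (error at position 14)


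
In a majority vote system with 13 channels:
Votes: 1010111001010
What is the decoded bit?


Ones: 7 out of 13
Threshold: 7

1 (7/13 voted 1)


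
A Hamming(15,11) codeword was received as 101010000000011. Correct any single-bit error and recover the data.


Syndrome = 6: error at position 6

Data: 11100000011 (corrected bit 6)


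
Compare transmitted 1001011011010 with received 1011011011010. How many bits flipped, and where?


XOR: 0010000000000

1 error(s) at position(s): 2


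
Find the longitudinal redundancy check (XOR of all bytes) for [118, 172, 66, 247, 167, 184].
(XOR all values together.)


XOR chain: 118 ^ 172 ^ 66 ^ 247 ^ 167 ^ 184 = 112

112


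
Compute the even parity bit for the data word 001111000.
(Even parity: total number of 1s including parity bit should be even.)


Number of 1s in data: 4
Parity bit: 0

0


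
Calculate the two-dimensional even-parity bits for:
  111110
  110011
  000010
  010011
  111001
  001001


Row parities: 101100
Column parities: 101100

Row P: 101100, Col P: 101100, Corner: 1


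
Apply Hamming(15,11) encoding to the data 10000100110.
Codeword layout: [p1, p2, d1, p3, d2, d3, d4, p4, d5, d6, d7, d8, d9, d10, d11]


Parity bits: p1=0, p2=1, p3=0, p4=1

011000010100110


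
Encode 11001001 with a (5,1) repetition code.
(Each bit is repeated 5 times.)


Each bit -> 5 copies

1111111111000000000011111000000000011111


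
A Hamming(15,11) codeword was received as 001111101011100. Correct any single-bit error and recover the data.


Syndrome = 0: no error detected

Data: 11111011100 (no errors)


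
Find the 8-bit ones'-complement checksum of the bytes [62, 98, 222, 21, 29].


Sum = 432 mod 256 = 176
Complement = 79

79


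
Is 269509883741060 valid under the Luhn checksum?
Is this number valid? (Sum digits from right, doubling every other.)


Luhn sum = 56
56 mod 10 = 6

Invalid (Luhn sum mod 10 = 6)
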